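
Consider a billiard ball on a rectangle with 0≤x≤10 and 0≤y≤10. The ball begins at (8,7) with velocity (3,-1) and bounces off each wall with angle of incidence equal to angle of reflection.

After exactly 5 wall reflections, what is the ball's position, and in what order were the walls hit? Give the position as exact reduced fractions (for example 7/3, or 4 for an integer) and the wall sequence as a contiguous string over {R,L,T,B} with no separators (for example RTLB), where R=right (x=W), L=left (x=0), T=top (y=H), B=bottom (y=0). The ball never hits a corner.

1. t=2/3 → R at (10,19/3); v=(-3,-1)
2. t=10/3 → L at (0,3); v=(3,-1)
3. t=3 → B at (9,0); v=(3,1)
4. t=1/3 → R at (10,1/3); v=(-3,1)
5. t=10/3 → L at (0,11/3); v=(3,1)

Final position: (0,11/3)
Wall sequence: RLBRL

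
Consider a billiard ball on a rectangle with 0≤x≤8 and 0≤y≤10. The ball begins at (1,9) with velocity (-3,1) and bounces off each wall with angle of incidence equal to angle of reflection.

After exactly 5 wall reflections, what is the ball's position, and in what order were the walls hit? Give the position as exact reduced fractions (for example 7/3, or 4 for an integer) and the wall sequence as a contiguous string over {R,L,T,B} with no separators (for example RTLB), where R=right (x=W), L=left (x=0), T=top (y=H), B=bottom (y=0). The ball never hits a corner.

1. t=1/3 → L at (0,28/3); v=(3,1)
2. t=2/3 → T at (2,10); v=(3,-1)
3. t=2 → R at (8,8); v=(-3,-1)
4. t=8/3 → L at (0,16/3); v=(3,-1)
5. t=8/3 → R at (8,8/3); v=(-3,-1)

Final position: (8,8/3)
Wall sequence: LTRLR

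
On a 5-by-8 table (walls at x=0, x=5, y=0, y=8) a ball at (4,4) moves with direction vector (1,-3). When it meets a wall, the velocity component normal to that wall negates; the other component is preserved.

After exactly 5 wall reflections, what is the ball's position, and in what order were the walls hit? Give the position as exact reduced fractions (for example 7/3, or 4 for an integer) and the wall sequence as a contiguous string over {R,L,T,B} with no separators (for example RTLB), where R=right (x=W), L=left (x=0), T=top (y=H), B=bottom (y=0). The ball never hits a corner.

1. t=1 → R at (5,1); v=(-1,-3)
2. t=1/3 → B at (14/3,0); v=(-1,3)
3. t=8/3 → T at (2,8); v=(-1,-3)
4. t=2 → L at (0,2); v=(1,-3)
5. t=2/3 → B at (2/3,0); v=(1,3)

Final position: (2/3,0)
Wall sequence: RBTLB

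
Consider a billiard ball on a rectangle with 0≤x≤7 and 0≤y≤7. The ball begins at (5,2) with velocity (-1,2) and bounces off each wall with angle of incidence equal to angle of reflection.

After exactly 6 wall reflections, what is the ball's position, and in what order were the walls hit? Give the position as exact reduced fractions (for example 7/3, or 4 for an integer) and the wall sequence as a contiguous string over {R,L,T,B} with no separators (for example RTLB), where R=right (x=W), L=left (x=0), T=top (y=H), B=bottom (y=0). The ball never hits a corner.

Final position: (6,0)
Wall sequence: TLBTRB

1. t=5/2 → T at (5/2,7); v=(-1,-2)
2. t=5/2 → L at (0,2); v=(1,-2)
3. t=1 → B at (1,0); v=(1,2)
4. t=7/2 → T at (9/2,7); v=(1,-2)
5. t=5/2 → R at (7,2); v=(-1,-2)
6. t=1 → B at (6,0); v=(-1,2)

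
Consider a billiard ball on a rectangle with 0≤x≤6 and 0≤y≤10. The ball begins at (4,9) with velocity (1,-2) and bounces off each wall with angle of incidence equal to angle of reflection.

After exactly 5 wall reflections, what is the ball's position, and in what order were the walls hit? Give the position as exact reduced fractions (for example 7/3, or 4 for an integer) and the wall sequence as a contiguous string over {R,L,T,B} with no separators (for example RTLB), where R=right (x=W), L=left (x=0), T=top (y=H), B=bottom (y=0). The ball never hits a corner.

1. t=2 → R at (6,5); v=(-1,-2)
2. t=5/2 → B at (7/2,0); v=(-1,2)
3. t=7/2 → L at (0,7); v=(1,2)
4. t=3/2 → T at (3/2,10); v=(1,-2)
5. t=9/2 → R at (6,1); v=(-1,-2)

Final position: (6,1)
Wall sequence: RBLTR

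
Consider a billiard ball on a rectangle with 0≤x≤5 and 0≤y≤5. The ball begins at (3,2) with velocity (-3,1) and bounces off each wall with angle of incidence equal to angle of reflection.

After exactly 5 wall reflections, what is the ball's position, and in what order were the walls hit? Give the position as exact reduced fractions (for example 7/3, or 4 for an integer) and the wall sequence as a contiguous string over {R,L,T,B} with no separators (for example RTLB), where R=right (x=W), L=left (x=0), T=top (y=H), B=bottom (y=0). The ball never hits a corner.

1. t=1 → L at (0,3); v=(3,1)
2. t=5/3 → R at (5,14/3); v=(-3,1)
3. t=1/3 → T at (4,5); v=(-3,-1)
4. t=4/3 → L at (0,11/3); v=(3,-1)
5. t=5/3 → R at (5,2); v=(-3,-1)

Final position: (5,2)
Wall sequence: LRTLR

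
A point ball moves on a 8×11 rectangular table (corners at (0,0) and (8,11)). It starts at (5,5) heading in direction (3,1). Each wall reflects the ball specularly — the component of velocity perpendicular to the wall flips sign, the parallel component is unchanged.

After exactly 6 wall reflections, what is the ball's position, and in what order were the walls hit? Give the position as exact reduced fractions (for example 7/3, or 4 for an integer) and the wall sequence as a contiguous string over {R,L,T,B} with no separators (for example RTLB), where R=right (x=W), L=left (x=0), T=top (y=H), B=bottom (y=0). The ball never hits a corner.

Final position: (8,16/3)
Wall sequence: RLTRLR

1. t=1 → R at (8,6); v=(-3,1)
2. t=8/3 → L at (0,26/3); v=(3,1)
3. t=7/3 → T at (7,11); v=(3,-1)
4. t=1/3 → R at (8,32/3); v=(-3,-1)
5. t=8/3 → L at (0,8); v=(3,-1)
6. t=8/3 → R at (8,16/3); v=(-3,-1)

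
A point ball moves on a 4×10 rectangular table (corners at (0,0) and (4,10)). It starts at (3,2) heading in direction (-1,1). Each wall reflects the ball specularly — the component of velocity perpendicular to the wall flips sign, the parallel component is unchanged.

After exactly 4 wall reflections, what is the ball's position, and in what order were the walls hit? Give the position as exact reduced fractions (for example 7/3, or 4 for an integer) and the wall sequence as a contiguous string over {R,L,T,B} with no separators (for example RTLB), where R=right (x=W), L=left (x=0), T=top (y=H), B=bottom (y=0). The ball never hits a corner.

1. t=3 → L at (0,5); v=(1,1)
2. t=4 → R at (4,9); v=(-1,1)
3. t=1 → T at (3,10); v=(-1,-1)
4. t=3 → L at (0,7); v=(1,-1)

Final position: (0,7)
Wall sequence: LRTL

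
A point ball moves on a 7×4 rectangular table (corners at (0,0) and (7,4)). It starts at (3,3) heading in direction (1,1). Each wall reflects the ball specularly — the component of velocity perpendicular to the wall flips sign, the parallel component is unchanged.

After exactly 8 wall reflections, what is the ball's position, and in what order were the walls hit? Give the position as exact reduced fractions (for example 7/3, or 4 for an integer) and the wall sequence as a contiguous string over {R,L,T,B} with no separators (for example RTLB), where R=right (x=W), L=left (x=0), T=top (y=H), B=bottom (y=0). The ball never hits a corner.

1. t=1 → T at (4,4); v=(1,-1)
2. t=3 → R at (7,1); v=(-1,-1)
3. t=1 → B at (6,0); v=(-1,1)
4. t=4 → T at (2,4); v=(-1,-1)
5. t=2 → L at (0,2); v=(1,-1)
6. t=2 → B at (2,0); v=(1,1)
7. t=4 → T at (6,4); v=(1,-1)
8. t=1 → R at (7,3); v=(-1,-1)

Final position: (7,3)
Wall sequence: TRBTLBTR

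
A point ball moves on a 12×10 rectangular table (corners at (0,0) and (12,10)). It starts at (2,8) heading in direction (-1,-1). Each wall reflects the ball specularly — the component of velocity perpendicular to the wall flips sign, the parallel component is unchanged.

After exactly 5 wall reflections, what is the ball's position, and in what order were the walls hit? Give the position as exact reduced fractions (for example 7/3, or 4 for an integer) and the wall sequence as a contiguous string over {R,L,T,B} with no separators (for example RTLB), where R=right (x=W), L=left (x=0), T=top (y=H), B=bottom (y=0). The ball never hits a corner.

Final position: (0,2)
Wall sequence: LBRTL

1. t=2 → L at (0,6); v=(1,-1)
2. t=6 → B at (6,0); v=(1,1)
3. t=6 → R at (12,6); v=(-1,1)
4. t=4 → T at (8,10); v=(-1,-1)
5. t=8 → L at (0,2); v=(1,-1)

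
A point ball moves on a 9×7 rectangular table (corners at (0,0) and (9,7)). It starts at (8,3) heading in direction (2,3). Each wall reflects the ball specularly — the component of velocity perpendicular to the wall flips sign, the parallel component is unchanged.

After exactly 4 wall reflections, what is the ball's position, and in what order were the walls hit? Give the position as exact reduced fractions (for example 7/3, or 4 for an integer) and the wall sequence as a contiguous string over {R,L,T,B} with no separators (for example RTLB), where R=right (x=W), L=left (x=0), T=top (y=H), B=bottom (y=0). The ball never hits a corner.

Final position: (0,4)
Wall sequence: RTBL

1. t=1/2 → R at (9,9/2); v=(-2,3)
2. t=5/6 → T at (22/3,7); v=(-2,-3)
3. t=7/3 → B at (8/3,0); v=(-2,3)
4. t=4/3 → L at (0,4); v=(2,3)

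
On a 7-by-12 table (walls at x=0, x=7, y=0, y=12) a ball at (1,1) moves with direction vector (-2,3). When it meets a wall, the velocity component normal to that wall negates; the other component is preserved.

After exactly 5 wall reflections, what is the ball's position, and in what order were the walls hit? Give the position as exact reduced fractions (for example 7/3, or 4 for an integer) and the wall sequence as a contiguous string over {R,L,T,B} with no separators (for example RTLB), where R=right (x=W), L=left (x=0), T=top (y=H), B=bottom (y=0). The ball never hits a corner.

Final position: (1/3,0)
Wall sequence: LTRLB

1. t=1/2 → L at (0,5/2); v=(2,3)
2. t=19/6 → T at (19/3,12); v=(2,-3)
3. t=1/3 → R at (7,11); v=(-2,-3)
4. t=7/2 → L at (0,1/2); v=(2,-3)
5. t=1/6 → B at (1/3,0); v=(2,3)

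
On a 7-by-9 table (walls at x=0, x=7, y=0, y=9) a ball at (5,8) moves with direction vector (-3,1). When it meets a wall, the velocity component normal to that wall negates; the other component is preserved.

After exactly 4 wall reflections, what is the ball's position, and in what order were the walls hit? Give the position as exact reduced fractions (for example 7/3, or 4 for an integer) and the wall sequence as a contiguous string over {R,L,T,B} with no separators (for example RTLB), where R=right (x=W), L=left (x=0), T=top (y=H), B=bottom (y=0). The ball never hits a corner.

1. t=1 → T at (2,9); v=(-3,-1)
2. t=2/3 → L at (0,25/3); v=(3,-1)
3. t=7/3 → R at (7,6); v=(-3,-1)
4. t=7/3 → L at (0,11/3); v=(3,-1)

Final position: (0,11/3)
Wall sequence: TLRL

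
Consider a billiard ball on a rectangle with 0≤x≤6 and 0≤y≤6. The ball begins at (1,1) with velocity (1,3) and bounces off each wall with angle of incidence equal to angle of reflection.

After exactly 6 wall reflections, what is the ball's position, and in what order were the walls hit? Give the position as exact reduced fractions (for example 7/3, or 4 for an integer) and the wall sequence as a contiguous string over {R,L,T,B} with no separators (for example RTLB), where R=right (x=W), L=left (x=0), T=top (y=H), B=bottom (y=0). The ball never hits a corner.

Final position: (4/3,6)
Wall sequence: TBRTBT

1. t=5/3 → T at (8/3,6); v=(1,-3)
2. t=2 → B at (14/3,0); v=(1,3)
3. t=4/3 → R at (6,4); v=(-1,3)
4. t=2/3 → T at (16/3,6); v=(-1,-3)
5. t=2 → B at (10/3,0); v=(-1,3)
6. t=2 → T at (4/3,6); v=(-1,-3)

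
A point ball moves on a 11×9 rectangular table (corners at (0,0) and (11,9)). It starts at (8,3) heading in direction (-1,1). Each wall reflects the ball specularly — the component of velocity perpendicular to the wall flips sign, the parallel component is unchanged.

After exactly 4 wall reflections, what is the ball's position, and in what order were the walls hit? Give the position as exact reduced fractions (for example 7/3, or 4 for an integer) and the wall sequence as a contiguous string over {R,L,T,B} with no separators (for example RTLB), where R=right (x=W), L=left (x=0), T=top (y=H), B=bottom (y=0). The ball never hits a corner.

Final position: (11,4)
Wall sequence: TLBR

1. t=6 → T at (2,9); v=(-1,-1)
2. t=2 → L at (0,7); v=(1,-1)
3. t=7 → B at (7,0); v=(1,1)
4. t=4 → R at (11,4); v=(-1,1)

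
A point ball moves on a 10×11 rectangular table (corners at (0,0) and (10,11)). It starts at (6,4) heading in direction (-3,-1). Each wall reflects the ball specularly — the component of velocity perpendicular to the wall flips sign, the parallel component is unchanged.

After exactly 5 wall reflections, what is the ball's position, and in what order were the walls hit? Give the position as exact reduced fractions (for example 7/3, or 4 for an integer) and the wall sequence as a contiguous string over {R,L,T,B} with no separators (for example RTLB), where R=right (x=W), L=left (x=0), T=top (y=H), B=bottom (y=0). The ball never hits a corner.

1. t=2 → L at (0,2); v=(3,-1)
2. t=2 → B at (6,0); v=(3,1)
3. t=4/3 → R at (10,4/3); v=(-3,1)
4. t=10/3 → L at (0,14/3); v=(3,1)
5. t=10/3 → R at (10,8); v=(-3,1)

Final position: (10,8)
Wall sequence: LBRLR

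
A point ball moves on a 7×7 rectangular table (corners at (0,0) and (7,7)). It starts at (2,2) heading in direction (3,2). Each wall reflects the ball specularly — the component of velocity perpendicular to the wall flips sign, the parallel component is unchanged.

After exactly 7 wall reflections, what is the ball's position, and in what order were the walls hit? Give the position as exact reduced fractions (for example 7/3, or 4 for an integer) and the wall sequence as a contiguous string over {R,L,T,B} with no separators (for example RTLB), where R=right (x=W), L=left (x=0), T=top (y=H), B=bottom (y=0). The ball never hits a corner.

1. t=5/3 → R at (7,16/3); v=(-3,2)
2. t=5/6 → T at (9/2,7); v=(-3,-2)
3. t=3/2 → L at (0,4); v=(3,-2)
4. t=2 → B at (6,0); v=(3,2)
5. t=1/3 → R at (7,2/3); v=(-3,2)
6. t=7/3 → L at (0,16/3); v=(3,2)
7. t=5/6 → T at (5/2,7); v=(3,-2)

Final position: (5/2,7)
Wall sequence: RTLBRLT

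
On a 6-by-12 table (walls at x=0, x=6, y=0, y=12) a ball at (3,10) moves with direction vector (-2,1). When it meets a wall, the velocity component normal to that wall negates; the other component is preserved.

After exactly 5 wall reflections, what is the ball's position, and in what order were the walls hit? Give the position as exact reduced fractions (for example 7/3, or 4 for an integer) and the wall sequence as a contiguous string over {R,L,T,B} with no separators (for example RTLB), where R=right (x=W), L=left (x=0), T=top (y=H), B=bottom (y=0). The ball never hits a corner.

Final position: (6,7/2)
Wall sequence: LTRLR

1. t=3/2 → L at (0,23/2); v=(2,1)
2. t=1/2 → T at (1,12); v=(2,-1)
3. t=5/2 → R at (6,19/2); v=(-2,-1)
4. t=3 → L at (0,13/2); v=(2,-1)
5. t=3 → R at (6,7/2); v=(-2,-1)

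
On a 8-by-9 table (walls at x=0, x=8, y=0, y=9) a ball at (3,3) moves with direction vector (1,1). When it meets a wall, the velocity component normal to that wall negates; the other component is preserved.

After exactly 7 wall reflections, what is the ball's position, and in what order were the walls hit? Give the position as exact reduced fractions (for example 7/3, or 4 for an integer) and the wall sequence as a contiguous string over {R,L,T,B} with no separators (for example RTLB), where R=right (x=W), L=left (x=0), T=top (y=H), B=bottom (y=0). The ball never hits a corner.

Final position: (0,4)
Wall sequence: RTLBRTL

1. t=5 → R at (8,8); v=(-1,1)
2. t=1 → T at (7,9); v=(-1,-1)
3. t=7 → L at (0,2); v=(1,-1)
4. t=2 → B at (2,0); v=(1,1)
5. t=6 → R at (8,6); v=(-1,1)
6. t=3 → T at (5,9); v=(-1,-1)
7. t=5 → L at (0,4); v=(1,-1)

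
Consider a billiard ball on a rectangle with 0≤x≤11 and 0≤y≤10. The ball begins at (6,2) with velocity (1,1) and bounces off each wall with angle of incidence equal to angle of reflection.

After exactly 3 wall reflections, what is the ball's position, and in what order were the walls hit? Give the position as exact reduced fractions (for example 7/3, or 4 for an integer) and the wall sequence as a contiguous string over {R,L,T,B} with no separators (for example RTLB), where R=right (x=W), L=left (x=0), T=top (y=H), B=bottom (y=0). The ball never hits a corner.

1. t=5 → R at (11,7); v=(-1,1)
2. t=3 → T at (8,10); v=(-1,-1)
3. t=8 → L at (0,2); v=(1,-1)

Final position: (0,2)
Wall sequence: RTL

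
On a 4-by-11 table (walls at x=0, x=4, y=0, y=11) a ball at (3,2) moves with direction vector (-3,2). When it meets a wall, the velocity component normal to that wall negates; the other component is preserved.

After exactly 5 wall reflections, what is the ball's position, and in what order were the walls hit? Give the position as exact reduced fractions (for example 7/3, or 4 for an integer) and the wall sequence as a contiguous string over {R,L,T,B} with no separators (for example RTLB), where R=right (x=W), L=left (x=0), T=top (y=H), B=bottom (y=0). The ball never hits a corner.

Final position: (4,10)
Wall sequence: LRLTR

1. t=1 → L at (0,4); v=(3,2)
2. t=4/3 → R at (4,20/3); v=(-3,2)
3. t=4/3 → L at (0,28/3); v=(3,2)
4. t=5/6 → T at (5/2,11); v=(3,-2)
5. t=1/2 → R at (4,10); v=(-3,-2)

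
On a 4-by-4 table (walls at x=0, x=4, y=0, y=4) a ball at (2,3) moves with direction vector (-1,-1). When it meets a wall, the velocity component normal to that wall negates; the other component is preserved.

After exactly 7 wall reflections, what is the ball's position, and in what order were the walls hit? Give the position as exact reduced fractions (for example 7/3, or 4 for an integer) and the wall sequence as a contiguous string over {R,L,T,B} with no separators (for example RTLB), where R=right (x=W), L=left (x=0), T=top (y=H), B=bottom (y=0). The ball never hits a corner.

1. t=2 → L at (0,1); v=(1,-1)
2. t=1 → B at (1,0); v=(1,1)
3. t=3 → R at (4,3); v=(-1,1)
4. t=1 → T at (3,4); v=(-1,-1)
5. t=3 → L at (0,1); v=(1,-1)
6. t=1 → B at (1,0); v=(1,1)
7. t=3 → R at (4,3); v=(-1,1)

Final position: (4,3)
Wall sequence: LBRTLBR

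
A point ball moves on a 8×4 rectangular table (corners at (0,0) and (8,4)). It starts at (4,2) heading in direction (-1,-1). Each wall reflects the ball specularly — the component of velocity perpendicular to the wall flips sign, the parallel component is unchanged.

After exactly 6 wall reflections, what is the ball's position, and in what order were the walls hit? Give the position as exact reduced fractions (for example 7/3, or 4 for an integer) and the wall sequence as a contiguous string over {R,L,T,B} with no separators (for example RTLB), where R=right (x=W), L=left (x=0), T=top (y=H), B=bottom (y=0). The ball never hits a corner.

Final position: (6,4)
Wall sequence: BLTBRT

1. t=2 → B at (2,0); v=(-1,1)
2. t=2 → L at (0,2); v=(1,1)
3. t=2 → T at (2,4); v=(1,-1)
4. t=4 → B at (6,0); v=(1,1)
5. t=2 → R at (8,2); v=(-1,1)
6. t=2 → T at (6,4); v=(-1,-1)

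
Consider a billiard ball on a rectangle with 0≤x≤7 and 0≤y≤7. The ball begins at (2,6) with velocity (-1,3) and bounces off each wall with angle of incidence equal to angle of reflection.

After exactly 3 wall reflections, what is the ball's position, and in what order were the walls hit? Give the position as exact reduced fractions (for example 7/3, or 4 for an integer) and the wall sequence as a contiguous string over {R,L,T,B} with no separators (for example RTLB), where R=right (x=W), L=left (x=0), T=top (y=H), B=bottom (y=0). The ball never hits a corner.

1. t=1/3 → T at (5/3,7); v=(-1,-3)
2. t=5/3 → L at (0,2); v=(1,-3)
3. t=2/3 → B at (2/3,0); v=(1,3)

Final position: (2/3,0)
Wall sequence: TLB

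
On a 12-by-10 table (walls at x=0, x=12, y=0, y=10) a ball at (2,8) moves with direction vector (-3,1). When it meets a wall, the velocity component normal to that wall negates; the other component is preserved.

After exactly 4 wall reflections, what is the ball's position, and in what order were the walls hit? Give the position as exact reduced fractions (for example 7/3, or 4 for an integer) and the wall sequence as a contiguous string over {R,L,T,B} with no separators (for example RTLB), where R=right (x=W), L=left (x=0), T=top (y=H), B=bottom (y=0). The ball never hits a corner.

Final position: (0,10/3)
Wall sequence: LTRL

1. t=2/3 → L at (0,26/3); v=(3,1)
2. t=4/3 → T at (4,10); v=(3,-1)
3. t=8/3 → R at (12,22/3); v=(-3,-1)
4. t=4 → L at (0,10/3); v=(3,-1)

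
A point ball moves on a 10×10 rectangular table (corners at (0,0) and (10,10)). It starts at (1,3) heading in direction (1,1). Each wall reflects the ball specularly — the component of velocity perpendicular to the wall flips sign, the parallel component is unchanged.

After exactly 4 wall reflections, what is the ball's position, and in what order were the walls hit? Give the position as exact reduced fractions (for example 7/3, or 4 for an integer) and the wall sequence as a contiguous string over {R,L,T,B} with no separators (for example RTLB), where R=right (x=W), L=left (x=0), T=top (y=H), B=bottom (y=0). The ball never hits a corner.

1. t=7 → T at (8,10); v=(1,-1)
2. t=2 → R at (10,8); v=(-1,-1)
3. t=8 → B at (2,0); v=(-1,1)
4. t=2 → L at (0,2); v=(1,1)

Final position: (0,2)
Wall sequence: TRBL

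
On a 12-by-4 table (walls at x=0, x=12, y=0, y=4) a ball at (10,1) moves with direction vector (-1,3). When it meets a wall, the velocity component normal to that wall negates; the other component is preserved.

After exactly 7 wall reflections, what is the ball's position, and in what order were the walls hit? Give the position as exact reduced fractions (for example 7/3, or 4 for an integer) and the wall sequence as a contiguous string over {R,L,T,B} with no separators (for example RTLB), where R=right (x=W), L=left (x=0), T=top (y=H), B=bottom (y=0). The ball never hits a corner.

1. t=1 → T at (9,4); v=(-1,-3)
2. t=4/3 → B at (23/3,0); v=(-1,3)
3. t=4/3 → T at (19/3,4); v=(-1,-3)
4. t=4/3 → B at (5,0); v=(-1,3)
5. t=4/3 → T at (11/3,4); v=(-1,-3)
6. t=4/3 → B at (7/3,0); v=(-1,3)
7. t=4/3 → T at (1,4); v=(-1,-3)

Final position: (1,4)
Wall sequence: TBTBTBT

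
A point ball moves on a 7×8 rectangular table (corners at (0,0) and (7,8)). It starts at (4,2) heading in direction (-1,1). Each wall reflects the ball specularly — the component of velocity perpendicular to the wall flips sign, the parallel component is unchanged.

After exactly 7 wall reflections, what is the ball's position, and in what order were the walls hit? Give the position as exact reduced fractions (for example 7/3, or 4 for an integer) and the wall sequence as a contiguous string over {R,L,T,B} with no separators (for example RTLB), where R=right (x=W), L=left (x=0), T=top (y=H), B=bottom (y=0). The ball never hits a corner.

Final position: (7,5)
Wall sequence: LTRBLTR

1. t=4 → L at (0,6); v=(1,1)
2. t=2 → T at (2,8); v=(1,-1)
3. t=5 → R at (7,3); v=(-1,-1)
4. t=3 → B at (4,0); v=(-1,1)
5. t=4 → L at (0,4); v=(1,1)
6. t=4 → T at (4,8); v=(1,-1)
7. t=3 → R at (7,5); v=(-1,-1)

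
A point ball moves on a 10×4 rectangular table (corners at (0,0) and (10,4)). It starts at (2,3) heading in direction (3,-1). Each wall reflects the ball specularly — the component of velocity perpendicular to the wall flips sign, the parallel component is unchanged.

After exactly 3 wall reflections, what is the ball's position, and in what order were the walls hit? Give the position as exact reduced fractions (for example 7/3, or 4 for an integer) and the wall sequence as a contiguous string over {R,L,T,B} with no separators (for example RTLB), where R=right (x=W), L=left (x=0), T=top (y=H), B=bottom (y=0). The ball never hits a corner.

Final position: (0,3)
Wall sequence: RBL

1. t=8/3 → R at (10,1/3); v=(-3,-1)
2. t=1/3 → B at (9,0); v=(-3,1)
3. t=3 → L at (0,3); v=(3,1)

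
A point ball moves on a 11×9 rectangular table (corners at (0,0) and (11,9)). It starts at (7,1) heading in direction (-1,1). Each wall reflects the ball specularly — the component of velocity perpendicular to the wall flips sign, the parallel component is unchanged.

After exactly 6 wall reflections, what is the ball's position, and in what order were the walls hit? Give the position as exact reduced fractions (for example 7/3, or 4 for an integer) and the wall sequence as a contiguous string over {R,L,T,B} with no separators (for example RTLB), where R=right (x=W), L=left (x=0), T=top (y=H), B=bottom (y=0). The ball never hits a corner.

1. t=7 → L at (0,8); v=(1,1)
2. t=1 → T at (1,9); v=(1,-1)
3. t=9 → B at (10,0); v=(1,1)
4. t=1 → R at (11,1); v=(-1,1)
5. t=8 → T at (3,9); v=(-1,-1)
6. t=3 → L at (0,6); v=(1,-1)

Final position: (0,6)
Wall sequence: LTBRTL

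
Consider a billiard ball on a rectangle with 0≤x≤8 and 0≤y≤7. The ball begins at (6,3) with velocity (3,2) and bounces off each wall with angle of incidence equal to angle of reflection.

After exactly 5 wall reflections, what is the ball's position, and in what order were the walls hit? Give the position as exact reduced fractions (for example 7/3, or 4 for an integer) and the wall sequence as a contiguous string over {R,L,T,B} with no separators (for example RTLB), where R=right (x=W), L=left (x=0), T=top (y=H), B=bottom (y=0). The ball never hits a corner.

Final position: (8,1)
Wall sequence: RTLBR

1. t=2/3 → R at (8,13/3); v=(-3,2)
2. t=4/3 → T at (4,7); v=(-3,-2)
3. t=4/3 → L at (0,13/3); v=(3,-2)
4. t=13/6 → B at (13/2,0); v=(3,2)
5. t=1/2 → R at (8,1); v=(-3,2)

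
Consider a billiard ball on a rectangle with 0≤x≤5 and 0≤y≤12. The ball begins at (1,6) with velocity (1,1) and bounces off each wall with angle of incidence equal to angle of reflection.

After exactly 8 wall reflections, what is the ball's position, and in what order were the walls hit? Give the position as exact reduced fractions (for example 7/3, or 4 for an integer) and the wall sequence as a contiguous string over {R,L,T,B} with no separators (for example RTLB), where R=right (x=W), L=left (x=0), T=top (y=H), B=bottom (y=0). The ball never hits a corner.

1. t=4 → R at (5,10); v=(-1,1)
2. t=2 → T at (3,12); v=(-1,-1)
3. t=3 → L at (0,9); v=(1,-1)
4. t=5 → R at (5,4); v=(-1,-1)
5. t=4 → B at (1,0); v=(-1,1)
6. t=1 → L at (0,1); v=(1,1)
7. t=5 → R at (5,6); v=(-1,1)
8. t=5 → L at (0,11); v=(1,1)

Final position: (0,11)
Wall sequence: RTLRBLRL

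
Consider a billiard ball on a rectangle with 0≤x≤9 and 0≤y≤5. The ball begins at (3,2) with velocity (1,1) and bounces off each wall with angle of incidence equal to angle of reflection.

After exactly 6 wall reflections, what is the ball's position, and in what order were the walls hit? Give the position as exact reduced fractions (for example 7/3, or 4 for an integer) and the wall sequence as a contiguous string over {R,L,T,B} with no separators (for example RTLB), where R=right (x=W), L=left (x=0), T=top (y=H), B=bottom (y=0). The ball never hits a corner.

Final position: (3,0)
Wall sequence: TRBTLB

1. t=3 → T at (6,5); v=(1,-1)
2. t=3 → R at (9,2); v=(-1,-1)
3. t=2 → B at (7,0); v=(-1,1)
4. t=5 → T at (2,5); v=(-1,-1)
5. t=2 → L at (0,3); v=(1,-1)
6. t=3 → B at (3,0); v=(1,1)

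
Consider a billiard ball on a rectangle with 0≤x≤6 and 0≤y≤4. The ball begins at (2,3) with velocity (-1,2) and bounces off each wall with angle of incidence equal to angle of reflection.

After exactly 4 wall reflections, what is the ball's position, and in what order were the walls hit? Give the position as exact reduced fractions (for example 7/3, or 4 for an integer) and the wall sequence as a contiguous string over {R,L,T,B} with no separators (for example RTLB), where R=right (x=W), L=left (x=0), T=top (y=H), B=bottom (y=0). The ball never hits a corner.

Final position: (5/2,4)
Wall sequence: TLBT

1. t=1/2 → T at (3/2,4); v=(-1,-2)
2. t=3/2 → L at (0,1); v=(1,-2)
3. t=1/2 → B at (1/2,0); v=(1,2)
4. t=2 → T at (5/2,4); v=(1,-2)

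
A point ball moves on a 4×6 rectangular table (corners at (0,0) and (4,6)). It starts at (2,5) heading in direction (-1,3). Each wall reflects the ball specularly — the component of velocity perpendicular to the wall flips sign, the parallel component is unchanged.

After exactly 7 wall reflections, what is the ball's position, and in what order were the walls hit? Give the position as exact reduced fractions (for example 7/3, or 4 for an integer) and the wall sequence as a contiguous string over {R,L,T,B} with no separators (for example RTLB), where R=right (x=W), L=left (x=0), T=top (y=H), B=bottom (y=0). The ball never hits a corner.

1. t=1/3 → T at (5/3,6); v=(-1,-3)
2. t=5/3 → L at (0,1); v=(1,-3)
3. t=1/3 → B at (1/3,0); v=(1,3)
4. t=2 → T at (7/3,6); v=(1,-3)
5. t=5/3 → R at (4,1); v=(-1,-3)
6. t=1/3 → B at (11/3,0); v=(-1,3)
7. t=2 → T at (5/3,6); v=(-1,-3)

Final position: (5/3,6)
Wall sequence: TLBTRBT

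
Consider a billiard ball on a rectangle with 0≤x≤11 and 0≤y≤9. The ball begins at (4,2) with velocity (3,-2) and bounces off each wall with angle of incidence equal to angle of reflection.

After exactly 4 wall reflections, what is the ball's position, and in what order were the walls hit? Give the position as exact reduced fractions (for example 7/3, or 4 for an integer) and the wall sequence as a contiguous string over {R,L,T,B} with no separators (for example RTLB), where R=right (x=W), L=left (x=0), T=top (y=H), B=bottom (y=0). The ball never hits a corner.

1. t=1 → B at (7,0); v=(3,2)
2. t=4/3 → R at (11,8/3); v=(-3,2)
3. t=19/6 → T at (3/2,9); v=(-3,-2)
4. t=1/2 → L at (0,8); v=(3,-2)

Final position: (0,8)
Wall sequence: BRTL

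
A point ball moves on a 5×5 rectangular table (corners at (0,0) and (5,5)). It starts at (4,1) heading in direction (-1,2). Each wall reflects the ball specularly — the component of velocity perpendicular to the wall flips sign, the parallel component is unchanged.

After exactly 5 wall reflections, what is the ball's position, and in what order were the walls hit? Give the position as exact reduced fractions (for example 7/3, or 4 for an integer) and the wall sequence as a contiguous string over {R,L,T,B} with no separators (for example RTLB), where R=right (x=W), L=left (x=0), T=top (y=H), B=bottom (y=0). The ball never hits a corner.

1. t=2 → T at (2,5); v=(-1,-2)
2. t=2 → L at (0,1); v=(1,-2)
3. t=1/2 → B at (1/2,0); v=(1,2)
4. t=5/2 → T at (3,5); v=(1,-2)
5. t=2 → R at (5,1); v=(-1,-2)

Final position: (5,1)
Wall sequence: TLBTR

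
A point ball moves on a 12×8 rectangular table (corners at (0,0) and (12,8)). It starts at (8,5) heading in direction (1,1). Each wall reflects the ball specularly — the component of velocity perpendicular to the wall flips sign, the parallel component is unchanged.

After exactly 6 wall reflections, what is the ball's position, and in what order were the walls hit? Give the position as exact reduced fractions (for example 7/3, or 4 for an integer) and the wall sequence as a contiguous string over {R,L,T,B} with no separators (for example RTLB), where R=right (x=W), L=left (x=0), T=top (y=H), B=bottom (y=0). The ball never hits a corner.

Final position: (11,0)
Wall sequence: TRBLTB

1. t=3 → T at (11,8); v=(1,-1)
2. t=1 → R at (12,7); v=(-1,-1)
3. t=7 → B at (5,0); v=(-1,1)
4. t=5 → L at (0,5); v=(1,1)
5. t=3 → T at (3,8); v=(1,-1)
6. t=8 → B at (11,0); v=(1,1)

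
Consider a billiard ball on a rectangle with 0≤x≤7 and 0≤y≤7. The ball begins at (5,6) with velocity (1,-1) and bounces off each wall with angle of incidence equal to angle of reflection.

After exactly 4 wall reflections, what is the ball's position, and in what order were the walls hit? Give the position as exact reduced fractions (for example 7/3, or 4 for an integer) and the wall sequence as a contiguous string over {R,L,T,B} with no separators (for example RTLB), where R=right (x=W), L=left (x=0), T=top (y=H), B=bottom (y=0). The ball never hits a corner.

1. t=2 → R at (7,4); v=(-1,-1)
2. t=4 → B at (3,0); v=(-1,1)
3. t=3 → L at (0,3); v=(1,1)
4. t=4 → T at (4,7); v=(1,-1)

Final position: (4,7)
Wall sequence: RBLT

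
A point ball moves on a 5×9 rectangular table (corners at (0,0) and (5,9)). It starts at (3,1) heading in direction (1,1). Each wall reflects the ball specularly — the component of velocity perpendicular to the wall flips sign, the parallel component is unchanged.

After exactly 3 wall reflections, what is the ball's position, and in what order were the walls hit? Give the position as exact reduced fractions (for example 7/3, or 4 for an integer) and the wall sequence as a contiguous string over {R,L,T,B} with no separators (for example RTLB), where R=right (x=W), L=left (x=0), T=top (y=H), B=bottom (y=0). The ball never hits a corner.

1. t=2 → R at (5,3); v=(-1,1)
2. t=5 → L at (0,8); v=(1,1)
3. t=1 → T at (1,9); v=(1,-1)

Final position: (1,9)
Wall sequence: RLT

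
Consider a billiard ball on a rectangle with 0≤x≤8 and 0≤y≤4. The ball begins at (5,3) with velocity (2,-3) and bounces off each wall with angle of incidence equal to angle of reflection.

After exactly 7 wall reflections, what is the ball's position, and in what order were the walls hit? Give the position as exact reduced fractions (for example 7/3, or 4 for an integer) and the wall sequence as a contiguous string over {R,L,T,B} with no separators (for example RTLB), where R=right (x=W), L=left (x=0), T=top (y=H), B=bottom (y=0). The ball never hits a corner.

1. t=1 → B at (7,0); v=(2,3)
2. t=1/2 → R at (8,3/2); v=(-2,3)
3. t=5/6 → T at (19/3,4); v=(-2,-3)
4. t=4/3 → B at (11/3,0); v=(-2,3)
5. t=4/3 → T at (1,4); v=(-2,-3)
6. t=1/2 → L at (0,5/2); v=(2,-3)
7. t=5/6 → B at (5/3,0); v=(2,3)

Final position: (5/3,0)
Wall sequence: BRTBTLB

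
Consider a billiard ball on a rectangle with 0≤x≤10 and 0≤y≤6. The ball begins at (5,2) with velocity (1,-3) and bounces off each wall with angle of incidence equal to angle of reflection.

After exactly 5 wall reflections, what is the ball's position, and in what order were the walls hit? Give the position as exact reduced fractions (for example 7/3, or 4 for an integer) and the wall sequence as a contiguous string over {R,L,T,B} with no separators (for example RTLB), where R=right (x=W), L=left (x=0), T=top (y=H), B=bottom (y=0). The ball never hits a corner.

1. t=2/3 → B at (17/3,0); v=(1,3)
2. t=2 → T at (23/3,6); v=(1,-3)
3. t=2 → B at (29/3,0); v=(1,3)
4. t=1/3 → R at (10,1); v=(-1,3)
5. t=5/3 → T at (25/3,6); v=(-1,-3)

Final position: (25/3,6)
Wall sequence: BTBRT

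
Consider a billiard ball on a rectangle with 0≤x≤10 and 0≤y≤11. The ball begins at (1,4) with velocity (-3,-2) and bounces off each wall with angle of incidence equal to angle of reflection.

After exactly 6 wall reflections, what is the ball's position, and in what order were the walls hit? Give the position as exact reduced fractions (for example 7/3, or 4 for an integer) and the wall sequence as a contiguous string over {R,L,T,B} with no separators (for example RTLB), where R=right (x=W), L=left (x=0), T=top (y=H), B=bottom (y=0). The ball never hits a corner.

Final position: (10,16/3)
Wall sequence: LBRLTR

1. t=1/3 → L at (0,10/3); v=(3,-2)
2. t=5/3 → B at (5,0); v=(3,2)
3. t=5/3 → R at (10,10/3); v=(-3,2)
4. t=10/3 → L at (0,10); v=(3,2)
5. t=1/2 → T at (3/2,11); v=(3,-2)
6. t=17/6 → R at (10,16/3); v=(-3,-2)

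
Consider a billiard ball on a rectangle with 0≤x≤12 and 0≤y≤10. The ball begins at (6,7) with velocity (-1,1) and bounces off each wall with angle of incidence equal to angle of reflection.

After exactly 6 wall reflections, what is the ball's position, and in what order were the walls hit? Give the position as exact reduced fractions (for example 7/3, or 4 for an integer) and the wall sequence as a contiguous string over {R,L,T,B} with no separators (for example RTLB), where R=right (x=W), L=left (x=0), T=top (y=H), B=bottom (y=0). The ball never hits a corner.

Final position: (0,3)
Wall sequence: TLBRTL

1. t=3 → T at (3,10); v=(-1,-1)
2. t=3 → L at (0,7); v=(1,-1)
3. t=7 → B at (7,0); v=(1,1)
4. t=5 → R at (12,5); v=(-1,1)
5. t=5 → T at (7,10); v=(-1,-1)
6. t=7 → L at (0,3); v=(1,-1)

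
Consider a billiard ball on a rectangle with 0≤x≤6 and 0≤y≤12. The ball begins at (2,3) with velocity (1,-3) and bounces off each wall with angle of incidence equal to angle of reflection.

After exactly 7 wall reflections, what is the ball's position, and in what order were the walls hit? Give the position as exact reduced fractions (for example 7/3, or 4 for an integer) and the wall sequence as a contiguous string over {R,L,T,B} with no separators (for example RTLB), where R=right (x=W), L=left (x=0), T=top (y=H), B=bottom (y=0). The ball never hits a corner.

Final position: (6,3)
Wall sequence: BRTBLTR

1. t=1 → B at (3,0); v=(1,3)
2. t=3 → R at (6,9); v=(-1,3)
3. t=1 → T at (5,12); v=(-1,-3)
4. t=4 → B at (1,0); v=(-1,3)
5. t=1 → L at (0,3); v=(1,3)
6. t=3 → T at (3,12); v=(1,-3)
7. t=3 → R at (6,3); v=(-1,-3)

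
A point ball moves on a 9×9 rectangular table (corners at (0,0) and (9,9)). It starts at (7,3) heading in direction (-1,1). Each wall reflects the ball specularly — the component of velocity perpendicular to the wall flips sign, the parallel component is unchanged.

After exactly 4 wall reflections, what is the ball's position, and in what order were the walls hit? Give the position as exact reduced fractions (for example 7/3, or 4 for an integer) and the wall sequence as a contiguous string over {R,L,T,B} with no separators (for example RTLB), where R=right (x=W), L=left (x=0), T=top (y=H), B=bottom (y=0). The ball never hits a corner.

1. t=6 → T at (1,9); v=(-1,-1)
2. t=1 → L at (0,8); v=(1,-1)
3. t=8 → B at (8,0); v=(1,1)
4. t=1 → R at (9,1); v=(-1,1)

Final position: (9,1)
Wall sequence: TLBR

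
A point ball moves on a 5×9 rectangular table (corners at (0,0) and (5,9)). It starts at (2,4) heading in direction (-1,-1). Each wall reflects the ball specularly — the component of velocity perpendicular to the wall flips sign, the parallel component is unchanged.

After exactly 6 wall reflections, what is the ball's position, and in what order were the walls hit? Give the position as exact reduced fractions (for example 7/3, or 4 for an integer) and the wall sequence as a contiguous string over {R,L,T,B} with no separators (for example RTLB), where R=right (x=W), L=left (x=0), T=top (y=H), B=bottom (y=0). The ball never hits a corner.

Final position: (5,5)
Wall sequence: LBRLTR

1. t=2 → L at (0,2); v=(1,-1)
2. t=2 → B at (2,0); v=(1,1)
3. t=3 → R at (5,3); v=(-1,1)
4. t=5 → L at (0,8); v=(1,1)
5. t=1 → T at (1,9); v=(1,-1)
6. t=4 → R at (5,5); v=(-1,-1)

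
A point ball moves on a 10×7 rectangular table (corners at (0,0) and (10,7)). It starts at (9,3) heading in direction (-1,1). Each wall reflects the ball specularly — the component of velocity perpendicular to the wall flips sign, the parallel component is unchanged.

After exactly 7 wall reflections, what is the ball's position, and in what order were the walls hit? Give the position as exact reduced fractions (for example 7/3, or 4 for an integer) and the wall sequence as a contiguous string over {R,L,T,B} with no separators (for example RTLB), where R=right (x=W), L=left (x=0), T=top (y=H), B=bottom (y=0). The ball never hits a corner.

1. t=4 → T at (5,7); v=(-1,-1)
2. t=5 → L at (0,2); v=(1,-1)
3. t=2 → B at (2,0); v=(1,1)
4. t=7 → T at (9,7); v=(1,-1)
5. t=1 → R at (10,6); v=(-1,-1)
6. t=6 → B at (4,0); v=(-1,1)
7. t=4 → L at (0,4); v=(1,1)

Final position: (0,4)
Wall sequence: TLBTRBL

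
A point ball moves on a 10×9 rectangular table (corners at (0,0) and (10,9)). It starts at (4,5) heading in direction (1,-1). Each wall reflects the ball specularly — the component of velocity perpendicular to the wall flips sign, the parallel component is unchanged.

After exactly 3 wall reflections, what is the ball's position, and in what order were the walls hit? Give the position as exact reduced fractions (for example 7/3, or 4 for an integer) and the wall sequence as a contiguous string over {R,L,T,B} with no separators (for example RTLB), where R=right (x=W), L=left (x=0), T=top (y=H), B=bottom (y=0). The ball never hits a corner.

1. t=5 → B at (9,0); v=(1,1)
2. t=1 → R at (10,1); v=(-1,1)
3. t=8 → T at (2,9); v=(-1,-1)

Final position: (2,9)
Wall sequence: BRT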